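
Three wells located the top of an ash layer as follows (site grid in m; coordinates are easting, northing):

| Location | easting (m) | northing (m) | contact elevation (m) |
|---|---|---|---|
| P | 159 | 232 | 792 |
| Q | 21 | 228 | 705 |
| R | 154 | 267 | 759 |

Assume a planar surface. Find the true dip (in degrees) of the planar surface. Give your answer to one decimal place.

Let the plane be z = a·easting + b·northing + c.
Q−P: −138a − 4b = −87;  R−P: −5a + 35b = −33.
Solving gives a = 0.65505, b = −0.84928.
Gradient magnitude |∇z| = √(a² + b²) = √(0.42909 + 0.72127) = 1.07255.
True dip = arctan(1.07255) = 47.0°, dipping toward NW (azimuth ≈ 322°).

47.0°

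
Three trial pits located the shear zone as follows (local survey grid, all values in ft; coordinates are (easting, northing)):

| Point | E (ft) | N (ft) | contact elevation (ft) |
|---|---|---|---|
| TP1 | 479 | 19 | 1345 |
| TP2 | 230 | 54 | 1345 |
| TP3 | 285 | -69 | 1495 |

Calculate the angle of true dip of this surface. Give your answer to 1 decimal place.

Let the plane be z = a·E + b·N + c.
TP2−TP1: −249a + 35b = 0;  TP3−TP1: −194a − 88b = 150.
Solving gives a = −0.18291, b = −1.30130.
Gradient magnitude |∇z| = √(a² + b²) = √(0.03346 + 1.69339) = 1.31410.
True dip = arctan(1.31410) = 52.7°, dipping toward N (azimuth ≈ 008°).

52.7°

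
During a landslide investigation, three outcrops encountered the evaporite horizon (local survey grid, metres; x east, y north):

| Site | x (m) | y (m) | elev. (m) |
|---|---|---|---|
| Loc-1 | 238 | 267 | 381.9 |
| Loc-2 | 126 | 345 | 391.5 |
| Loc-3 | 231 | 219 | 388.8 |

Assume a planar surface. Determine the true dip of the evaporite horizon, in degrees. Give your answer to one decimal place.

11.7°

Let the plane be z = a·x + b·y + c.
Loc-2−Loc-1: −112a + 78b = 9.6;  Loc-3−Loc-1: −7a − 48b = 6.9.
Solving gives a = −0.16869, b = −0.11915.
Gradient magnitude |∇z| = √(a² + b²) = √(0.02846 + 0.01420) = 0.20653.
True dip = arctan(0.20653) = 11.7°, dipping toward NE (azimuth ≈ 055°).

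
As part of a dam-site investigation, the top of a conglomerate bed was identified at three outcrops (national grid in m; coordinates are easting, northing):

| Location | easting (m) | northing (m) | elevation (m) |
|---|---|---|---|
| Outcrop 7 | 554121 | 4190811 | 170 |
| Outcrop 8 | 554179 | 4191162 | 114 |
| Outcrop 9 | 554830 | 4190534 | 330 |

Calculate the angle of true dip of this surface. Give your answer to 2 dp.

Let the plane be z = a·easting + b·northing + c.
Outcrop 8−Outcrop 7: 58a + 351b = −56;  Outcrop 9−Outcrop 7: 709a − 277b = 160.
Solving gives a = 0.15343, b = −0.18490.
Gradient magnitude |∇z| = √(a² + b²) = √(0.02354 + 0.03419) = 0.24027.
True dip = arctan(0.24027) = 13.51°, dipping toward NW (azimuth ≈ 320°).

13.51°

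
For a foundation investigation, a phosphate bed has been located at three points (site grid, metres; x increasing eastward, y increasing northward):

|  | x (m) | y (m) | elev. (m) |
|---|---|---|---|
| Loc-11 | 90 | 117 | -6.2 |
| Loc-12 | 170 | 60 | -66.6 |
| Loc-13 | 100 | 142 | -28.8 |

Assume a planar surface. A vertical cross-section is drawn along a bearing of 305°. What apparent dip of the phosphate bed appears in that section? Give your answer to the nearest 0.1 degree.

31.9°

Let the plane be z = a·x + b·y + c.
Loc-12−Loc-11: 80a − 57b = −60.4;  Loc-13−Loc-11: 10a + 25b = −22.6.
Solving gives a = −1.08879, b = −0.46848.
Unit vector along 305° is (sin 305°, cos 305°) = (-0.8192, 0.5736).
Slope in that direction = a·(-0.8192) + b·(0.5736) = 0.62318.
Apparent dip = arctan|0.62318| = 31.9° (true dip is 49.8°, so apparent ≤ true as expected).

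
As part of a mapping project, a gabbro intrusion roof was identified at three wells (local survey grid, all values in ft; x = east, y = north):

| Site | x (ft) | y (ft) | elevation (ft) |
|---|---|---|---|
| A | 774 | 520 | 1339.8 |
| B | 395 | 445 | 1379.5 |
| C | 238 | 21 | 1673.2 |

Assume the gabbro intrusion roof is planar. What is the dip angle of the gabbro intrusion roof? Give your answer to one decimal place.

35.2°

Let the plane be z = a·x + b·y + c.
B−A: −379a − 75b = 39.7;  C−A: −536a − 499b = 333.4.
Solving gives a = 0.03488, b = −0.70560.
Gradient magnitude |∇z| = √(a² + b²) = √(0.00122 + 0.49788) = 0.70647.
True dip = arctan(0.70647) = 35.2°, dipping toward N (azimuth ≈ 357°).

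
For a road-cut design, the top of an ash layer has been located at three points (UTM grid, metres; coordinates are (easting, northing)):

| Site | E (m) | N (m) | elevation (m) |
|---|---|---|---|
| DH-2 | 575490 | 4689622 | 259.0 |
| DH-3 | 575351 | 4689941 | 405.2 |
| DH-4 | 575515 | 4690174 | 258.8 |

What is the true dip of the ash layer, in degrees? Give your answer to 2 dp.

Let the plane be z = a·E + b·N + c.
DH-3−DH-2: −139a + 319b = 146.2;  DH-4−DH-2: 25a + 552b = −0.2.
Solving gives a = −0.95352, b = 0.04282.
Gradient magnitude |∇z| = √(a² + b²) = √(0.90920 + 0.00183) = 0.95448.
True dip = arctan(0.95448) = 43.67°, dipping toward E (azimuth ≈ 093°).

43.67°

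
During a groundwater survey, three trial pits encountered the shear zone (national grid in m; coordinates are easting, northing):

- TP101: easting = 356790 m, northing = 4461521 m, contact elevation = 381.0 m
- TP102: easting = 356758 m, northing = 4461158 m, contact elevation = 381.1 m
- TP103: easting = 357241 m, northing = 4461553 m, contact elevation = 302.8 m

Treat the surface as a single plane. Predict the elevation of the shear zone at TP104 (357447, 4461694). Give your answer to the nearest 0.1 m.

269.0 m

Let the plane be z = a·easting + b·northing + c.
TP102−TP101: −32a − 363b = 0.1;  TP103−TP101: 451a + 32b = −78.2.
Solving gives a = −0.174464162, b = 0.015104279.
Then c = 381 − a·356790 − b·4461521 = −4759.99.
At (357447, 4461694): z = −62361.7 + 67390.7 − 4759.99 = 269.0 m.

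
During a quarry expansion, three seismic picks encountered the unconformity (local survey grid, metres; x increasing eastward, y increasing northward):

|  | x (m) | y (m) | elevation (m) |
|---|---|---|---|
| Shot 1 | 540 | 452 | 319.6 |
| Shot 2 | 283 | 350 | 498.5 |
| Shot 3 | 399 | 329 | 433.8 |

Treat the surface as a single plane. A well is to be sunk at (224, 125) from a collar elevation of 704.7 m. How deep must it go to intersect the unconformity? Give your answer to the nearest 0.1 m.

Two edge vectors: Shot 1→Shot 2 = (-257, -102, 178.9), Shot 1→Shot 3 = (-141, -123, 114.2).
Normal n = (Shot 1→Shot 2) × (Shot 1→Shot 3) = (10356.3, 4124.5, 17229).
So ∂z/∂x = −n_x/n_z = −0.60110 and ∂z/∂y = −n_y/n_z = −0.23939.
Intercept c from Shot 1: 319.6 + 324.59 + 108.21 = 752.40.
At (224, 125): z_contact = −134.65 − 29.92 + 752.40 = 587.83 m.
Depth below ground = 704.7 − 587.83 = 116.9 m.

116.9 m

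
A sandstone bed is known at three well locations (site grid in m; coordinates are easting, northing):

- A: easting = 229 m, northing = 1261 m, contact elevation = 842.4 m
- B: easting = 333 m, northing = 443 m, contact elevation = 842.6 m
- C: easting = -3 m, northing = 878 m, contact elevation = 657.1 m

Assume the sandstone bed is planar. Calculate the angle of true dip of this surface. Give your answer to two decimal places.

33.65°

Two edge vectors: A→B = (104, -818, 0.2), A→C = (-232, -383, -185.3).
Normal n = (A→B) × (A→C) = (151652, 19224.8, -229608).
So ∂z/∂easting = −n_x/n_z = 0.66048 and ∂z/∂northing = −n_y/n_z = 0.08373.
Gradient magnitude |∇z| = √(a² + b²) = √(0.43624 + 0.00701) = 0.66577.
True dip = arctan(0.66577) = 33.65°, dipping toward W (azimuth ≈ 263°).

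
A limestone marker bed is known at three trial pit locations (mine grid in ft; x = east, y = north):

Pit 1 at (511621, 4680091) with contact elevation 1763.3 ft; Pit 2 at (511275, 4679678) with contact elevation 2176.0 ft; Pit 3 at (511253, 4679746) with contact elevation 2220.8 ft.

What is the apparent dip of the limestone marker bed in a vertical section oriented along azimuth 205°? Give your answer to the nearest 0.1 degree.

Two edge vectors: Pit 1→Pit 2 = (-346, -413, 412.7), Pit 1→Pit 3 = (-368, -345, 457.5).
Normal n = (Pit 1→Pit 2) × (Pit 1→Pit 3) = (-46566, 6421.4, -32614).
So ∂z/∂x = −n_x/n_z = −1.42779 and ∂z/∂y = −n_y/n_z = 0.19689.
Unit vector along 205° is (sin 205°, cos 205°) = (-0.4226, -0.9063).
Slope in that direction = a·(-0.4226) + b·(-0.9063) = 0.42497.
Apparent dip = arctan|0.42497| = 23.0° (true dip is 55.2°, so apparent ≤ true as expected).

23.0°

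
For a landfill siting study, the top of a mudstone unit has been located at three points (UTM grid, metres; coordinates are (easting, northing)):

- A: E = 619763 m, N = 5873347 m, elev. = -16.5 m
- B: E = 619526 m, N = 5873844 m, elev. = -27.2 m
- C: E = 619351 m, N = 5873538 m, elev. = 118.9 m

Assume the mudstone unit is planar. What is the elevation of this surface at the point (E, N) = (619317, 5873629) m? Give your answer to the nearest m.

113 m

Let the plane be z = a·E + b·N + c.
B−A: −237a + 497b = −10.7;  C−A: −412a + 191b = 135.4.
Solving gives a = −0.43472605, b = −0.22883314.
Then c = -16.5 − a·619763 − b·5873347 = 1613427.08.
At (619317, 5873629): z = −269233.2 − 1344081.0 + 1613427.08 = 112.9 m.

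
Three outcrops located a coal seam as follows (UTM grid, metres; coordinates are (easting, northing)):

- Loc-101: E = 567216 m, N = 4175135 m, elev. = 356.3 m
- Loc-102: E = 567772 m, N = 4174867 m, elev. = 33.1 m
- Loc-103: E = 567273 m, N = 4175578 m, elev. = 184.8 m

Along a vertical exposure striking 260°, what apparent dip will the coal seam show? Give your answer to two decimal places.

37.35°

Let the plane be z = a·E + b·N + c.
Loc-102−Loc-101: 556a − 268b = −323.2;  Loc-103−Loc-101: 57a + 443b = −171.5.
Solving gives a = −0.72305, b = −0.29410.
Unit vector along 260° is (sin 260°, cos 260°) = (-0.9848, -0.1736).
Slope in that direction = a·(-0.9848) + b·(-0.1736) = 0.76314.
Apparent dip = arctan|0.76314| = 37.35° (true dip is 38.0°, so apparent ≤ true as expected).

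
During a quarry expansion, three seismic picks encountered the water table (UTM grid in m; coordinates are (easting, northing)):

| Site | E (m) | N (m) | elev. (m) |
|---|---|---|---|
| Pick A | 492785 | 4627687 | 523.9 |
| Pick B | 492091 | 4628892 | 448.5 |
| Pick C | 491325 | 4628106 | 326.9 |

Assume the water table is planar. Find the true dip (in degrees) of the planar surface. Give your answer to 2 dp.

8.04°

Two edge vectors: Pick A→Pick B = (-694, 1205, -75.4), Pick A→Pick C = (-1460, 419, -197).
Normal n = (Pick A→Pick B) × (Pick A→Pick C) = (-205792.4, -26634, 1468514).
So ∂z/∂E = −n_x/n_z = 0.14014 and ∂z/∂N = −n_y/n_z = 0.01814.
Gradient magnitude |∇z| = √(a² + b²) = √(0.01964 + 0.00033) = 0.14131.
True dip = arctan(0.14131) = 8.04°, dipping toward W (azimuth ≈ 263°).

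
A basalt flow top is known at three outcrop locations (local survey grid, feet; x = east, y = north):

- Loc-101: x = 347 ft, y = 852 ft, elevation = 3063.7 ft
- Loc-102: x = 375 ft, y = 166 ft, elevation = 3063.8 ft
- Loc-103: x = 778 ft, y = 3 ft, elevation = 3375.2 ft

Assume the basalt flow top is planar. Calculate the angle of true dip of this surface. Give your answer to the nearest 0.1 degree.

38.2°

Two edge vectors: Loc-101→Loc-102 = (28, -686, 0.1), Loc-101→Loc-103 = (431, -849, 311.5).
Normal n = (Loc-101→Loc-102) × (Loc-101→Loc-103) = (-213604.1, -8678.9, 271894).
So ∂z/∂x = −n_x/n_z = 0.78562 and ∂z/∂y = −n_y/n_z = 0.03192.
Gradient magnitude |∇z| = √(a² + b²) = √(0.61719 + 0.00102) = 0.78626.
True dip = arctan(0.78626) = 38.2°, dipping toward W (azimuth ≈ 268°).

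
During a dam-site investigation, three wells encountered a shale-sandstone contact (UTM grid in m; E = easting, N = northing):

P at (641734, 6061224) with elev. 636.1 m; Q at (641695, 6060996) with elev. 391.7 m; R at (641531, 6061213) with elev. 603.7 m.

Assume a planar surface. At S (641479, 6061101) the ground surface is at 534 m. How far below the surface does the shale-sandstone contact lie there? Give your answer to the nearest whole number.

Two edge vectors: P→Q = (-39, -228, -244.4), P→R = (-203, -11, -32.4).
Normal n = (P→Q) × (P→R) = (4698.8, 48349.6, -45855).
So ∂z/∂E = −n_x/n_z = 0.10247083 and ∂z/∂N = −n_y/n_z = 1.05440192.
Intercept c from P: 636.1 − 65759.02 − 6390966.22 = −6456089.13.
At (641479, 6061101): z_contact = 65732.9 + 6390836.5 − 6456089.13 = 480.3 m.
Depth below ground = 534 − 480.3 = 54 m.

54 m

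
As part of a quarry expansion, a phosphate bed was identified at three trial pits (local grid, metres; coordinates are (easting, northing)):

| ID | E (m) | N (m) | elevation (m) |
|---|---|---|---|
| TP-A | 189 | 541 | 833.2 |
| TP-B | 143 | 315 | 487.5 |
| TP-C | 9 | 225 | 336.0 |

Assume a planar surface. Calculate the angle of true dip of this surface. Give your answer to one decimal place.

56.5°

Let the plane be z = a·E + b·N + c.
TP-B−TP-A: −46a − 226b = −345.7;  TP-C−TP-A: −180a − 316b = −497.2.
Solving gives a = 0.11957, b = 1.50531.
Gradient magnitude |∇z| = √(a² + b²) = √(0.01430 + 2.26596) = 1.51005.
True dip = arctan(1.51005) = 56.5°, dipping toward S (azimuth ≈ 185°).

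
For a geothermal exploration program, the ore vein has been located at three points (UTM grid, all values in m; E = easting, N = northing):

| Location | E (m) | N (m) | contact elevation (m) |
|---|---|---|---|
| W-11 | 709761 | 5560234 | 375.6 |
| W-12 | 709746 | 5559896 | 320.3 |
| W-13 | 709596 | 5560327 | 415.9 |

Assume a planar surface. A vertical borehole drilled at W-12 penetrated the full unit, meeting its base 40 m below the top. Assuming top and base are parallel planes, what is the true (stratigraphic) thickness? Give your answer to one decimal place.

39.0 m

Let the plane be z = a·E + b·N + c.
W-12−W-11: −15a − 338b = −55.3;  W-13−W-11: −165a + 93b = 40.3.
Solving gives a = −0.14832, b = 0.17019.
|∇z| = √(a²+b²) = 0.22575, so dip δ = arctan(0.22575) = 12.72°.
True thickness = vertical thickness × cos δ = 40 × cos 12.72° = 39.0 m.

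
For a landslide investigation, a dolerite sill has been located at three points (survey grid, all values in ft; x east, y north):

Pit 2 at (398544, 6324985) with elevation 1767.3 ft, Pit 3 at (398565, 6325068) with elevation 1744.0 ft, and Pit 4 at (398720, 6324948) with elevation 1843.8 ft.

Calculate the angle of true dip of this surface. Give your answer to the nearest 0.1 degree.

27.2°

Two edge vectors: Pit 2→Pit 3 = (21, 83, -23.3), Pit 2→Pit 4 = (176, -37, 76.5).
Normal n = (Pit 2→Pit 3) × (Pit 2→Pit 4) = (5487.4, -5707.3, -15385).
So ∂z/∂x = −n_x/n_z = 0.35667 and ∂z/∂y = −n_y/n_z = −0.37097.
Gradient magnitude |∇z| = √(a² + b²) = √(0.12721 + 0.13762) = 0.51462.
True dip = arctan(0.51462) = 27.2°, dipping toward NW (azimuth ≈ 316°).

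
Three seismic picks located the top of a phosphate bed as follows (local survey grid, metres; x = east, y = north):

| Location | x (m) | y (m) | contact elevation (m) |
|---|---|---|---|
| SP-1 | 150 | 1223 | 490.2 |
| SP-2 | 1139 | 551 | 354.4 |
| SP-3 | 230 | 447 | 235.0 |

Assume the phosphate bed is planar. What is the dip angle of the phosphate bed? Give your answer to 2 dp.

Let the plane be z = a·x + b·y + c.
SP-2−SP-1: 989a − 672b = −135.8;  SP-3−SP-1: 80a − 776b = −255.2.
Solving gives a = 0.09263, b = 0.33842.
Gradient magnitude |∇z| = √(a² + b²) = √(0.00858 + 0.11453) = 0.35087.
True dip = arctan(0.35087) = 19.33°, dipping toward SSW (azimuth ≈ 195°).

19.33°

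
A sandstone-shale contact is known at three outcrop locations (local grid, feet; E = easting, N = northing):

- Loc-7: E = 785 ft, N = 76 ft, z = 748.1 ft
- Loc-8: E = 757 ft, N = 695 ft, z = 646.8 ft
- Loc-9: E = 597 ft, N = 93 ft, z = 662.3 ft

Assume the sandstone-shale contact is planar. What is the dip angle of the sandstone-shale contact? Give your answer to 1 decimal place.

25.0°

Let the plane be z = a·E + b·N + c.
Loc-8−Loc-7: −28a + 619b = −101.3;  Loc-9−Loc-7: −188a + 17b = −85.8.
Solving gives a = 0.44340, b = −0.14359.
Gradient magnitude |∇z| = √(a² + b²) = √(0.19660 + 0.02062) = 0.46607.
True dip = arctan(0.46607) = 25.0°, dipping toward WNW (azimuth ≈ 288°).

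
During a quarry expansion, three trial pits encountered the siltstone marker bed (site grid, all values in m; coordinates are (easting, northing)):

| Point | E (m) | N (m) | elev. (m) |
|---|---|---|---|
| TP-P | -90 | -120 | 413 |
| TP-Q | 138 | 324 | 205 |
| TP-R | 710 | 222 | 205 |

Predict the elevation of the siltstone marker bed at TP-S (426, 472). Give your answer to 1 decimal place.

119.4 m

Let the plane be z = a·E + b·N + c.
TP-Q−TP-P: 228a + 444b = −208;  TP-R−TP-P: 800a + 342b = −208.
Solving gives a = −0.07653, b = −0.42917.
Then c = 413 − a·-90 − b·-120 = 354.61.
At (426, 472): z = −32.6 − 202.6 + 354.61 = 119.4 m.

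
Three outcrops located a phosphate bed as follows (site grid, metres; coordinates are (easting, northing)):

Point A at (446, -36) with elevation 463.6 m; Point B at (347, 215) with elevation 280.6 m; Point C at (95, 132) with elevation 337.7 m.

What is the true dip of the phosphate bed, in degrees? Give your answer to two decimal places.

35.92°

Let the plane be z = a·E + b·N + c.
Point B−Point A: −99a + 251b = −183;  Point C−Point A: −351a + 168b = −125.9.
Solving gives a = 0.01199, b = −0.72435.
Gradient magnitude |∇z| = √(a² + b²) = √(0.00014 + 0.52469) = 0.72445.
True dip = arctan(0.72445) = 35.92°, dipping toward N (azimuth ≈ 359°).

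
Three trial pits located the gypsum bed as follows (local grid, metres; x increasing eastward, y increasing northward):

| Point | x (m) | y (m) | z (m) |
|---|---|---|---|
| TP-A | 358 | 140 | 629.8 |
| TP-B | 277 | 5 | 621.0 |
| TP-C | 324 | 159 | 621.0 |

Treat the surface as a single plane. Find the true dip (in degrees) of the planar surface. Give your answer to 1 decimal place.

13.0°

Let the plane be z = a·x + b·y + c.
TP-B−TP-A: −81a − 135b = −8.8;  TP-C−TP-A: −34a + 19b = −8.8.
Solving gives a = 0.22111, b = −0.06748.
Gradient magnitude |∇z| = √(a² + b²) = √(0.04889 + 0.00455) = 0.23118.
True dip = arctan(0.23118) = 13.0°, dipping toward WNW (azimuth ≈ 287°).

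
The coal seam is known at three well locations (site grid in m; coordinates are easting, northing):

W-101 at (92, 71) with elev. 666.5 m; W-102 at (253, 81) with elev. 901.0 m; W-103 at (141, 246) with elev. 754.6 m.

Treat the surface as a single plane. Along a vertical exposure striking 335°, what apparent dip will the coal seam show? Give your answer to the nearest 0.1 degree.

Two edge vectors: W-101→W-102 = (161, 10, 234.5), W-101→W-103 = (49, 175, 88.1).
Normal n = (W-101→W-102) × (W-101→W-103) = (-40156.5, -2693.6, 27685).
So ∂z/∂easting = −n_x/n_z = 1.45048 and ∂z/∂northing = −n_y/n_z = 0.09729.
Unit vector along 335° is (sin 335°, cos 335°) = (-0.4226, 0.9063).
Slope in that direction = a·(-0.4226) + b·(0.9063) = −0.52482.
Apparent dip = arctan|0.52482| = 27.7° (true dip is 55.5°, so apparent ≤ true as expected).

27.7°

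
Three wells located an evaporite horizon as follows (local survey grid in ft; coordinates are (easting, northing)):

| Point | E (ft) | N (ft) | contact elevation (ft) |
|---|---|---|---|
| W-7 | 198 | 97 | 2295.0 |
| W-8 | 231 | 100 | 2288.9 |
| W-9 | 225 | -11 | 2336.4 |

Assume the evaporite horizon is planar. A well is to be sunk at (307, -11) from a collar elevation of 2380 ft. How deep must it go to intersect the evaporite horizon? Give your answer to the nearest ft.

56 ft

Let the plane be z = a·E + b·N + c.
W-8−W-7: 33a + 3b = −6.1;  W-9−W-7: 27a − 108b = 41.4.
Solving gives a = −0.14667, b = −0.42000.
Then c = 2295 − a·198 − b·97 = 2364.78.
At (307, -11): z_contact = −45.0 + 4.6 + 2364.78 = 2324.4 ft.
Depth below ground = 2380 − 2324.4 = 56 ft.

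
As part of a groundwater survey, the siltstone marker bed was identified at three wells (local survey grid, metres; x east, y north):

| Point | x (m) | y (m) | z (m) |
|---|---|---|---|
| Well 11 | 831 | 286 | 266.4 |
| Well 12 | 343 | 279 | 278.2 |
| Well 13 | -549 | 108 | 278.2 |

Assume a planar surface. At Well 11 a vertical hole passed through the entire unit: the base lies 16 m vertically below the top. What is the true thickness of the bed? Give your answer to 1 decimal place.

15.8 m

Let the plane be z = a·x + b·y + c.
Well 12−Well 11: −488a − 7b = 11.8;  Well 13−Well 11: −1380a − 178b = 11.8.
Solving gives a = −0.02614, b = 0.13633.
|∇z| = √(a²+b²) = 0.13882, so dip δ = arctan(0.13882) = 7.90°.
True thickness = vertical thickness × cos δ = 16 × cos 7.90° = 15.8 m.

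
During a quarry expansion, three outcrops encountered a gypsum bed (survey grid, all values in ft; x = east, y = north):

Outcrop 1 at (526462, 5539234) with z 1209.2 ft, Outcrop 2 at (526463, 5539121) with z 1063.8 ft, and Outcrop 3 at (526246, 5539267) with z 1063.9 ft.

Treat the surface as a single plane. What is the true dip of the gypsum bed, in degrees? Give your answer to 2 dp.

57.34°

Two edge vectors: Outcrop 1→Outcrop 2 = (1, -113, -145.4), Outcrop 1→Outcrop 3 = (-216, 33, -145.3).
Normal n = (Outcrop 1→Outcrop 2) × (Outcrop 1→Outcrop 3) = (21217.1, 31551.7, -24375).
So ∂z/∂x = −n_x/n_z = 0.87045 and ∂z/∂y = −n_y/n_z = 1.29443.
Gradient magnitude |∇z| = √(a² + b²) = √(0.75767 + 1.67555) = 1.55988.
True dip = arctan(1.55988) = 57.34°, dipping toward SW (azimuth ≈ 214°).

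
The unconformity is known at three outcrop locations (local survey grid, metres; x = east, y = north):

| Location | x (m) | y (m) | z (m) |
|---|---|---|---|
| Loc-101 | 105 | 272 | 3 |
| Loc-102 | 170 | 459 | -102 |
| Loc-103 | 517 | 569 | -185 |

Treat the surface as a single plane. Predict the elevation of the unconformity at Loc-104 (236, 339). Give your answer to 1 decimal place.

Let the plane be z = a·x + b·y + c.
Loc-102−Loc-101: 65a + 187b = −105;  Loc-103−Loc-101: 412a + 297b = −188.
Solving gives a = −0.06878, b = −0.53759.
Then c = 3 − a·105 − b·272 = 156.45.
At (236, 339): z = −16.2 − 182.2 + 156.45 = -42.0 m.

-42.0 m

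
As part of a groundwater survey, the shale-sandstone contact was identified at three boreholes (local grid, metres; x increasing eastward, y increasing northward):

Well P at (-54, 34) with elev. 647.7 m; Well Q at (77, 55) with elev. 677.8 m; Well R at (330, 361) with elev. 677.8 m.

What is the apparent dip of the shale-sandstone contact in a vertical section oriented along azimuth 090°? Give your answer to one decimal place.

Two edge vectors: Well P→Well Q = (131, 21, 30.1), Well P→Well R = (384, 327, 30.1).
Normal n = (Well P→Well Q) × (Well P→Well R) = (-9210.6, 7615.3, 34773).
So ∂z/∂x = −n_x/n_z = 0.26488 and ∂z/∂y = −n_y/n_z = −0.21900.
Unit vector along 090° is (sin 90°, cos 90°) = (1.0000, 0.0000).
Slope in that direction = a·(1.0000) + b·(0.0000) = 0.26488.
Apparent dip = arctan|0.26488| = 14.8° (true dip is 19.0°, so apparent ≤ true as expected).

14.8°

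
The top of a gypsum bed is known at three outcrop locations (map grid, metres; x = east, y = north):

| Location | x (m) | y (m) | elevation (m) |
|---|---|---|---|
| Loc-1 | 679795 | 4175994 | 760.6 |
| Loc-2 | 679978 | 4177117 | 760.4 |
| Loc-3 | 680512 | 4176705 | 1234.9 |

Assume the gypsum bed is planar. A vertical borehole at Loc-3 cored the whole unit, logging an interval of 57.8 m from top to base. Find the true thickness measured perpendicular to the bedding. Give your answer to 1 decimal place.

45.1 m

Let the plane be z = a·x + b·y + c.
Loc-2−Loc-1: 183a + 1123b = −0.2;  Loc-3−Loc-1: 717a + 711b = 474.3.
Solving gives a = 0.78921, b = −0.12879.
|∇z| = √(a²+b²) = 0.79965, so dip δ = arctan(0.79965) = 38.65°.
True thickness = vertical thickness × cos δ = 57.8 × cos 38.65° = 45.1 m.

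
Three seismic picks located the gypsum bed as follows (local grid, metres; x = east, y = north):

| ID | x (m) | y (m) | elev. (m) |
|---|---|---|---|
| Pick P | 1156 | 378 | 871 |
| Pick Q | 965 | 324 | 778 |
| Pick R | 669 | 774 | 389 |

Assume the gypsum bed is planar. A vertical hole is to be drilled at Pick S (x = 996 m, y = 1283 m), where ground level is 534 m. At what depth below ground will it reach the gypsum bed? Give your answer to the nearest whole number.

Let the plane be z = a·x + b·y + c.
Pick Q−Pick P: −191a − 54b = −93;  Pick R−Pick P: −487a + 396b = −482.
Solving gives a = 0.61663, b = −0.45884.
Then c = 871 − a·1156 − b·378 = 331.61.
At (996, 1283): z_contact = 614.2 − 588.7 + 331.61 = 357.1 m.
Depth below ground = 534 − 357.1 = 177 m.

177 m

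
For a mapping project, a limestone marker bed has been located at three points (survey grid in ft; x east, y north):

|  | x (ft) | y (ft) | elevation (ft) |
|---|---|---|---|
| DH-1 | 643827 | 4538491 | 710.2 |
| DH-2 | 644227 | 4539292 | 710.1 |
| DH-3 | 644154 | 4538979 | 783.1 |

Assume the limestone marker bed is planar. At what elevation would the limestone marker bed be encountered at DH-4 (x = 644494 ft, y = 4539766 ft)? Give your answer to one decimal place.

736.6 ft

Let the plane be z = a·x + b·y + c.
DH-2−DH-1: 400a + 801b = −0.1;  DH-3−DH-1: 327a + 488b = 72.9.
Solving gives a = 0.875832871, b = −0.437494567.
Then c = 710.2 − a·643827 − b·4538491 = 1422390.51.
At (644494, 4539766): z = 564469.0 − 1986123.0 + 1422390.51 = 736.6 ft.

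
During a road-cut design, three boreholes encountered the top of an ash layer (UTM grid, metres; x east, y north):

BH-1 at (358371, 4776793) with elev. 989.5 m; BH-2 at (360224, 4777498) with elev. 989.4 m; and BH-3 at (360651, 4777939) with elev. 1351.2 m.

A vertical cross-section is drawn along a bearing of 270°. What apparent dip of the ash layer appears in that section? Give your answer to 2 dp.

Let the plane be z = a·x + b·y + c.
BH-2−BH-1: 1853a + 705b = −0.1;  BH-3−BH-1: 2280a + 1146b = 361.7.
Solving gives a = −0.49427, b = 1.29899.
Unit vector along 270° is (sin 270°, cos 270°) = (-1.0000, -0.0000).
Slope in that direction = a·(-1.0000) + b·(-0.0000) = 0.49427.
Apparent dip = arctan|0.49427| = 26.30° (true dip is 54.3°, so apparent ≤ true as expected).

26.30°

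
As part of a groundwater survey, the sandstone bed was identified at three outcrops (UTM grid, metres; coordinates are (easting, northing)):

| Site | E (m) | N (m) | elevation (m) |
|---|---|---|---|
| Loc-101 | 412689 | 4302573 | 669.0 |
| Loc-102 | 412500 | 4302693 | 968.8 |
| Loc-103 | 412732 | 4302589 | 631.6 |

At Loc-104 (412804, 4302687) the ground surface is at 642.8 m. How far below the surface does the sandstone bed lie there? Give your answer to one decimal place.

23.2 m

Two edge vectors: Loc-101→Loc-102 = (-189, 120, 299.8), Loc-101→Loc-103 = (43, 16, -37.4).
Normal n = (Loc-101→Loc-102) × (Loc-101→Loc-103) = (-9284.8, 5822.8, -8184).
So ∂z/∂E = −n_x/n_z = −1.134506354 and ∂z/∂N = −n_y/n_z = 0.711485826.
Intercept c from Loc-101: 669 + 468198.29 − 3061219.70 = −2592352.41.
At (412804, 4302687): z_contact = −468328.76 + 3061300.81 − 2592352.41 = 619.64 m.
Depth below ground = 642.8 − 619.64 = 23.2 m.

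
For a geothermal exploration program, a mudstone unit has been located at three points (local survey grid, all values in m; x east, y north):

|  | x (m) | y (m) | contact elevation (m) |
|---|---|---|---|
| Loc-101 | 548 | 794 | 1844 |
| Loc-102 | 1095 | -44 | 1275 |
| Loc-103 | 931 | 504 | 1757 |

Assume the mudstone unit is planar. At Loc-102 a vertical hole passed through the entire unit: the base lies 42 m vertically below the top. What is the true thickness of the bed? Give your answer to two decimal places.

Let the plane be z = a·x + b·y + c.
Loc-102−Loc-101: 547a − 838b = −569;  Loc-103−Loc-101: 383a − 290b = −87.
Solving gives a = 0.56741, b = 1.04937.
|∇z| = √(a²+b²) = 1.19295, so dip δ = arctan(1.19295) = 50.03°.
True thickness = vertical thickness × cos δ = 42 × cos 50.03° = 26.98 m.

26.98 m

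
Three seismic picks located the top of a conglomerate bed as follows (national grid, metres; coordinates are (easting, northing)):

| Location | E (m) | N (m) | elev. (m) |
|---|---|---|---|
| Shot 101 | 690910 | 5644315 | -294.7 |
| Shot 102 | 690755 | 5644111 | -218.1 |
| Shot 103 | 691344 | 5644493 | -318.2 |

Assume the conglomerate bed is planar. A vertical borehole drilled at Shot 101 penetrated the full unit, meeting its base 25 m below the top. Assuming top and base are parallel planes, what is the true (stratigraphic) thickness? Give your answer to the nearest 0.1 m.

22.3 m

Two edge vectors: Shot 101→Shot 102 = (-155, -204, 76.6), Shot 101→Shot 103 = (434, 178, -23.5).
Normal n = (Shot 101→Shot 102) × (Shot 101→Shot 103) = (-8840.8, 29601.9, 60946).
So ∂z/∂E = −n_x/n_z = 0.14506 and ∂z/∂N = −n_y/n_z = −0.48571.
|∇z| = √(a²+b²) = 0.50691, so dip δ = arctan(0.50691) = 26.88°.
True thickness = vertical thickness × cos δ = 25 × cos 26.88° = 22.3 m.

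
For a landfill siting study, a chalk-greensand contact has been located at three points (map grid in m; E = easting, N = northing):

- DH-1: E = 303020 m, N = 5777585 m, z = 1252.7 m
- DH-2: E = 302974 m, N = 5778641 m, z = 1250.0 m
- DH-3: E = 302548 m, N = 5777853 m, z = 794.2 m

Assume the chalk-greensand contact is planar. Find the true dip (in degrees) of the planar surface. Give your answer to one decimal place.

44.9°

Two edge vectors: DH-1→DH-2 = (-46, 1056, -2.7), DH-1→DH-3 = (-472, 268, -458.5).
Normal n = (DH-1→DH-2) × (DH-1→DH-3) = (-483452.4, -19816.6, 486104).
So ∂z/∂E = −n_x/n_z = 0.99455 and ∂z/∂N = −n_y/n_z = 0.04077.
Gradient magnitude |∇z| = √(a² + b²) = √(0.98912 + 0.00166) = 0.99538.
True dip = arctan(0.99538) = 44.9°, dipping toward W (azimuth ≈ 268°).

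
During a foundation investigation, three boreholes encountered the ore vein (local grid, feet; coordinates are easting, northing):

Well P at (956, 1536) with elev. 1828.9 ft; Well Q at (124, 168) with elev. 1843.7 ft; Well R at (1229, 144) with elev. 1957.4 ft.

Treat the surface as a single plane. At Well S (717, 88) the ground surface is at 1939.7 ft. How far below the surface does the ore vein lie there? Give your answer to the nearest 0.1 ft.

Let the plane be z = a·easting + b·northing + c.
Well Q−Well P: −832a − 1368b = 14.8;  Well R−Well P: 273a − 1392b = 128.5.
Solving gives a = 0.101323, b = −0.072442.
Then c = 1828.9 − a·956 − b·1536 = 1843.31.
At (717, 88): z_contact = 72.65 − 6.37 + 1843.31 = 1909.58 ft.
Depth below ground = 1939.7 − 1909.58 = 30.1 ft.

30.1 ft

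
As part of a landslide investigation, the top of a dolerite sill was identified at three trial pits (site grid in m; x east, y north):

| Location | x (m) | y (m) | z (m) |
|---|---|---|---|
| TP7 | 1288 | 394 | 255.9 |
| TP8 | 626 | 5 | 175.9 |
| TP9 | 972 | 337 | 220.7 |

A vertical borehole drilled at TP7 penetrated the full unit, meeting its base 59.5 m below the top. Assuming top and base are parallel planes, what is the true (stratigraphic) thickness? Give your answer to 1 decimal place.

Let the plane be z = a·x + b·y + c.
TP8−TP7: −662a − 389b = −80;  TP9−TP7: −316a − 57b = −35.2.
Solving gives a = 0.10721, b = 0.02321.
|∇z| = √(a²+b²) = 0.10969, so dip δ = arctan(0.10969) = 6.26°.
True thickness = vertical thickness × cos δ = 59.5 × cos 6.26° = 59.1 m.

59.1 m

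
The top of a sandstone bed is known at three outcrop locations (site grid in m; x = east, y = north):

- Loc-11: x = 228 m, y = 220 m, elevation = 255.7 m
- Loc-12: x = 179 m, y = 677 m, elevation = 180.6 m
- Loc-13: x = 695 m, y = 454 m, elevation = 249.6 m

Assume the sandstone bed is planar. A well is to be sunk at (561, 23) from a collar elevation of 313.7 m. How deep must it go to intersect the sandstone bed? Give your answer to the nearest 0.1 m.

Two edge vectors: Loc-11→Loc-12 = (-49, 457, -75.1), Loc-11→Loc-13 = (467, 234, -6.1).
Normal n = (Loc-11→Loc-12) × (Loc-11→Loc-13) = (14785.7, -35370.6, -224885).
So ∂z/∂x = −n_x/n_z = 0.06575 and ∂z/∂y = −n_y/n_z = −0.15728.
Intercept c from Loc-11: 255.7 − 14.99 + 34.60 = 275.31.
At (561, 23): z_contact = 36.88 − 3.62 + 275.31 = 308.58 m.
Depth below ground = 313.7 − 308.58 = 5.1 m.

5.1 m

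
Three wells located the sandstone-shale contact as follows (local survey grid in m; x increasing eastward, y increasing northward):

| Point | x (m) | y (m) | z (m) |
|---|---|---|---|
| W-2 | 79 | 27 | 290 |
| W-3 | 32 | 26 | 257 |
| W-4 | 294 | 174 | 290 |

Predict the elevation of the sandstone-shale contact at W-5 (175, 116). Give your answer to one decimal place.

Two edge vectors: W-2→W-3 = (-47, -1, -33), W-2→W-4 = (215, 147, 0).
Normal n = (W-2→W-3) × (W-2→W-4) = (4851, -7095, -6694).
So ∂z/∂x = −n_x/n_z = 0.72468 and ∂z/∂y = −n_y/n_z = −1.05990.
Intercept c from W-2: 290 − 57.25 + 28.62 = 261.37.
At (175, 116): z = 126.8 − 122.9 + 261.37 = 265.2 m.

265.2 m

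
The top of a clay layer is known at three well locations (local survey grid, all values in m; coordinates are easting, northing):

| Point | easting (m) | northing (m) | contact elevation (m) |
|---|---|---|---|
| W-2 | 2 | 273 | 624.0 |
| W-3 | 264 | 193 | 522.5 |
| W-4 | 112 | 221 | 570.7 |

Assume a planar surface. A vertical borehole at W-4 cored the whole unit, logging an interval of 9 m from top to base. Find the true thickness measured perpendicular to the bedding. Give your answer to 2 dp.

Two edge vectors: W-2→W-3 = (262, -80, -101.5), W-2→W-4 = (110, -52, -53.3).
Normal n = (W-2→W-3) × (W-2→W-4) = (-1014, 2799.6, -4824).
So ∂z/∂easting = −n_x/n_z = −0.21020 and ∂z/∂northing = −n_y/n_z = 0.58035.
|∇z| = √(a²+b²) = 0.61724, so dip δ = arctan(0.61724) = 31.68°.
True thickness = vertical thickness × cos δ = 9 × cos 31.68° = 7.66 m.

7.66 m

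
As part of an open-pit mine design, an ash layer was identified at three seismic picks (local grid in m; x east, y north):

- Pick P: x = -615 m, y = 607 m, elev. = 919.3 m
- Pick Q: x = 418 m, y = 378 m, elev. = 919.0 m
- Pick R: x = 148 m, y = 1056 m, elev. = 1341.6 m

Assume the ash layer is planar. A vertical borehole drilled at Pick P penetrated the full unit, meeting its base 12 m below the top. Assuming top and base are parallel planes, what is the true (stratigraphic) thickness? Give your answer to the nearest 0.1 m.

9.8 m

Let the plane be z = a·x + b·y + c.
Pick Q−Pick P: 1033a − 229b = −0.3;  Pick R−Pick P: 763a + 449b = 422.3.
Solving gives a = 0.15124, b = 0.68353.
|∇z| = √(a²+b²) = 0.70006, so dip δ = arctan(0.70006) = 34.99°.
True thickness = vertical thickness × cos δ = 12 × cos 34.99° = 9.8 m.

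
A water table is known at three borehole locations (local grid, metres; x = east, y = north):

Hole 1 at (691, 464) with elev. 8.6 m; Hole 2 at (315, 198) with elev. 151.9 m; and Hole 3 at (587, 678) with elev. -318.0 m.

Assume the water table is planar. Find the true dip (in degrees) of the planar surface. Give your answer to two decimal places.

53.98°

Two edge vectors: Hole 1→Hole 2 = (-376, -266, 143.3), Hole 1→Hole 3 = (-104, 214, -326.6).
Normal n = (Hole 1→Hole 2) × (Hole 1→Hole 3) = (56209.4, -137704.8, -108128).
So ∂z/∂x = −n_x/n_z = 0.51984 and ∂z/∂y = −n_y/n_z = −1.27354.
Gradient magnitude |∇z| = √(a² + b²) = √(0.27023 + 1.62189) = 1.37555.
True dip = arctan(1.37555) = 53.98°, dipping toward NNW (azimuth ≈ 338°).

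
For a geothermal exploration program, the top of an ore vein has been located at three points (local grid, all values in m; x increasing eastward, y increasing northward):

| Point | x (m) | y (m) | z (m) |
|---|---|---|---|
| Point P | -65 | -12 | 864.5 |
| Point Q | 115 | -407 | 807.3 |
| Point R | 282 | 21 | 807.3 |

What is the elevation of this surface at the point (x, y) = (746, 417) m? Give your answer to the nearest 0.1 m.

754.3 m

Let the plane be z = a·x + b·y + c.
Point Q−Point P: 180a − 395b = −57.2;  Point R−Point P: 347a + 33b = −57.2.
Solving gives a = −0.17119, b = 0.06680.
Then c = 864.5 − a·-65 − b·-12 = 854.17.
At (746, 417): z = −127.7 + 27.9 + 854.17 = 754.3 m.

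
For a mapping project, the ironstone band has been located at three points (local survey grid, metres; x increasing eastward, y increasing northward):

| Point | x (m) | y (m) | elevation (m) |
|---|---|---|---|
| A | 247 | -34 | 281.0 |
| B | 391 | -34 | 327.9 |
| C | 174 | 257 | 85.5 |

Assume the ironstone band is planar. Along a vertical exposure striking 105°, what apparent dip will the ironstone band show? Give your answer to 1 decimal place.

Let the plane be z = a·x + b·y + c.
B−A: 144a + 0b = 46.9;  C−A: −73a + 291b = −195.5.
Solving gives a = 0.32569, b = −0.59012.
Unit vector along 105° is (sin 105°, cos 105°) = (0.9659, -0.2588).
Slope in that direction = a·(0.9659) + b·(-0.2588) = 0.46733.
Apparent dip = arctan|0.46733| = 25.0° (true dip is 34.0°, so apparent ≤ true as expected).

25.0°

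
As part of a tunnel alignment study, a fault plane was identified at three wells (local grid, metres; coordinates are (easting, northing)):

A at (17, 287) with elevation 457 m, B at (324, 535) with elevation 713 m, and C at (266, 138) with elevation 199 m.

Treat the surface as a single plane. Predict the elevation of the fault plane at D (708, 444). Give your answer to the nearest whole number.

Let the plane be z = a·E + b·N + c.
B−A: 307a + 248b = 256;  C−A: 249a − 149b = −258.
Solving gives a = −0.24038, b = 1.32983.
Then c = 457 − a·17 − b·287 = 79.43.
At (708, 444): z = −170.2 + 590.4 + 79.43 = 499.7 m.

500 m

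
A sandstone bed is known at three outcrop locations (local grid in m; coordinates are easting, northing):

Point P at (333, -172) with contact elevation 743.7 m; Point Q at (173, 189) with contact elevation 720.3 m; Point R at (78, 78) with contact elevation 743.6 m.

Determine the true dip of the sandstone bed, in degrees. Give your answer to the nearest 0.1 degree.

9.1°

Let the plane be z = a·easting + b·northing + c.
Point Q−Point P: −160a + 361b = −23.4;  Point R−Point P: −255a + 250b = −0.1.
Solving gives a = −0.11169, b = −0.11432.
Gradient magnitude |∇z| = √(a² + b²) = √(0.01247 + 0.01307) = 0.15982.
True dip = arctan(0.15982) = 9.1°, dipping toward NE (azimuth ≈ 044°).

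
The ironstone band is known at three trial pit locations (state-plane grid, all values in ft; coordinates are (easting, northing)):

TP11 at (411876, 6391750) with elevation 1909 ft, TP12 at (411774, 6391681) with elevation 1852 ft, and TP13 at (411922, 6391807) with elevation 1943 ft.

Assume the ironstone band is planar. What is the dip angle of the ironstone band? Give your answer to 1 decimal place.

25.1°

Two edge vectors: TP11→TP12 = (-102, -69, -57), TP11→TP13 = (46, 57, 34).
Normal n = (TP11→TP12) × (TP11→TP13) = (903, 846, -2640).
So ∂z/∂E = −n_x/n_z = 0.34205 and ∂z/∂N = −n_y/n_z = 0.32045.
Gradient magnitude |∇z| = √(a² + b²) = √(0.11700 + 0.10269) = 0.46871.
True dip = arctan(0.46871) = 25.1°, dipping toward SW (azimuth ≈ 227°).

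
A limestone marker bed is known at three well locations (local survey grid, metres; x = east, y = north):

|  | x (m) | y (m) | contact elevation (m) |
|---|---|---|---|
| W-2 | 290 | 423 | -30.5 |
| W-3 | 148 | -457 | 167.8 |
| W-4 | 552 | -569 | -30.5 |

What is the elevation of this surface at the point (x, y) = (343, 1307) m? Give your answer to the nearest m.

Let the plane be z = a·x + b·y + c.
W-3−W-2: −142a − 880b = 198.3;  W-4−W-2: 262a − 992b = 0.
Solving gives a = −0.52962, b = −0.13988.
Then c = -30.5 − a·290 − b·423 = 182.26.
At (343, 1307): z = −181.7 − 182.8 + 182.26 = -182.2 m.

-182 m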